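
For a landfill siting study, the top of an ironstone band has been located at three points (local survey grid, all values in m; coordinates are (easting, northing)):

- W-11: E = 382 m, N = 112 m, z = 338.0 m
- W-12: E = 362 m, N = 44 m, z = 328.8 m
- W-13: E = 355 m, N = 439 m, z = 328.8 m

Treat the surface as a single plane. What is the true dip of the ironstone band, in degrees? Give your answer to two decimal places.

23.46°

Let the plane be z = a·E + b·N + c.
W-12−W-11: −20a − 68b = −9.2;  W-13−W-11: −27a + 327b = −9.2.
Solving gives a = 0.43386, b = 0.00769.
Gradient magnitude |∇z| = √(a² + b²) = √(0.18823 + 0.00006) = 0.43393.
True dip = arctan(0.43393) = 23.46°, dipping toward W (azimuth ≈ 269°).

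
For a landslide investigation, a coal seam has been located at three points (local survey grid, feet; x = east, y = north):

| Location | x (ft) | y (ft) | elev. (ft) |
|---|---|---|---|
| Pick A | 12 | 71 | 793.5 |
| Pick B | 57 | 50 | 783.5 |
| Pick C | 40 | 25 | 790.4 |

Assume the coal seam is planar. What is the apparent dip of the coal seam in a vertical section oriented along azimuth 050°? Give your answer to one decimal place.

14.8°

Two edge vectors: Pick A→Pick B = (45, -21, -10), Pick A→Pick C = (28, -46, -3.1).
Normal n = (Pick A→Pick B) × (Pick A→Pick C) = (-394.9, -140.5, -1482).
So ∂z/∂x = −n_x/n_z = −0.26646 and ∂z/∂y = −n_y/n_z = −0.09480.
Unit vector along 050° is (sin 50°, cos 50°) = (0.7660, 0.6428).
Slope in that direction = a·(0.7660) + b·(0.6428) = −0.26506.
Apparent dip = arctan|0.26506| = 14.8° (true dip is 15.8°, so apparent ≤ true as expected).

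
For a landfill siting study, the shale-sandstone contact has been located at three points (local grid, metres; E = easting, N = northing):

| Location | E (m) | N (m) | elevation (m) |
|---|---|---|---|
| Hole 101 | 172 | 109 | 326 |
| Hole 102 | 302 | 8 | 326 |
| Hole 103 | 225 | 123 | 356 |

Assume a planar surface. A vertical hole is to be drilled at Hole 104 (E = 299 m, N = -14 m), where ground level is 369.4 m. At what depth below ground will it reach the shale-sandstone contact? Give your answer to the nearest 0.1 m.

Two edge vectors: Hole 101→Hole 102 = (130, -101, 0), Hole 101→Hole 103 = (53, 14, 30).
Normal n = (Hole 101→Hole 102) × (Hole 101→Hole 103) = (-3030, -3900, 7173).
So ∂z/∂E = −n_x/n_z = 0.42242 and ∂z/∂N = −n_y/n_z = 0.54371.
Intercept c from Hole 101: 326 − 72.66 − 59.26 = 194.08.
At (299, -14): z_contact = 126.30 − 7.61 + 194.08 = 312.77 m.
Depth below ground = 369.4 − 312.77 = 56.6 m.

56.6 m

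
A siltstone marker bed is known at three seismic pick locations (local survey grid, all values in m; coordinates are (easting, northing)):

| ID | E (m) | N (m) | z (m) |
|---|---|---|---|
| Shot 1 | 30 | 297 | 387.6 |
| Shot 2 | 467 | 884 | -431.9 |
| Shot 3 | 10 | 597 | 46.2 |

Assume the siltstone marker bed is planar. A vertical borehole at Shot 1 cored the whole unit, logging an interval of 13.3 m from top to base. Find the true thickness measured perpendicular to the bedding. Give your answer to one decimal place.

8.5 m

Let the plane be z = a·E + b·N + c.
Shot 2−Shot 1: 437a + 587b = −819.5;  Shot 3−Shot 1: −20a + 300b = −341.4.
Solving gives a = −0.31818, b = −1.15921.
|∇z| = √(a²+b²) = 1.20208, so dip δ = arctan(1.20208) = 50.24°.
True thickness = vertical thickness × cos δ = 13.3 × cos 50.24° = 8.5 m.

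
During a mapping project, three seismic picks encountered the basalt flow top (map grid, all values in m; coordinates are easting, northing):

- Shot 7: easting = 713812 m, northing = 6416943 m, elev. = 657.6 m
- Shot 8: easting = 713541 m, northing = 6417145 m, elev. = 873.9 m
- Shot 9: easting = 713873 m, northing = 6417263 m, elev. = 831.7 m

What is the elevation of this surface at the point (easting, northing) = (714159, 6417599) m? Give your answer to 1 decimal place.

Let the plane be z = a·easting + b·northing + c.
Shot 8−Shot 7: −271a + 202b = 216.3;  Shot 9−Shot 7: 61a + 320b = 174.1.
Solving gives a = −0.343771329, b = 0.609593910.
Then c = 657.6 − a·713812 − b·6416943 = −3665683.67.
At (714159, 6417599): z = −245507.4 + 3912129.3 − 3665683.67 = 938.2 m.

938.2 m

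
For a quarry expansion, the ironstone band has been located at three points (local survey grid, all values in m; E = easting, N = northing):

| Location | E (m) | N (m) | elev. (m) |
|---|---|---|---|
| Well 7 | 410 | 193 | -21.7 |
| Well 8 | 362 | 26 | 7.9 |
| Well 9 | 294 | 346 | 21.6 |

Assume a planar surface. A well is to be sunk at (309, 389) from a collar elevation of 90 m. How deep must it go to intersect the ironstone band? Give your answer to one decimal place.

Let the plane be z = a·E + b·N + c.
Well 8−Well 7: −48a − 167b = 29.6;  Well 9−Well 7: −116a + 153b = 43.3.
Solving gives a = −0.44018, b = −0.05073.
Then c = -21.7 − a·410 − b·193 = 168.56.
At (309, 389): z_contact = −136.02 − 19.73 + 168.56 = 12.82 m.
Depth below ground = 90 − 12.82 = 77.2 m.

77.2 m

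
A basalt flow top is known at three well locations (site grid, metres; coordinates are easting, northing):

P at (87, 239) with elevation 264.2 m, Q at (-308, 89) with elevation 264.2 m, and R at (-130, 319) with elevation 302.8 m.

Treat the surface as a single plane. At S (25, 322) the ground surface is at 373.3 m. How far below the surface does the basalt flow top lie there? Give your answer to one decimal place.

83.8 m

Let the plane be z = a·easting + b·northing + c.
Q−P: −395a − 150b = 0;  R−P: −217a + 80b = 38.6.
Solving gives a = −0.09026, b = 0.23768.
Then c = 264.2 − a·87 − b·239 = 215.25.
At (25, 322): z_contact = −2.26 + 76.53 + 215.25 = 289.52 m.
Depth below ground = 373.3 − 289.52 = 83.8 m.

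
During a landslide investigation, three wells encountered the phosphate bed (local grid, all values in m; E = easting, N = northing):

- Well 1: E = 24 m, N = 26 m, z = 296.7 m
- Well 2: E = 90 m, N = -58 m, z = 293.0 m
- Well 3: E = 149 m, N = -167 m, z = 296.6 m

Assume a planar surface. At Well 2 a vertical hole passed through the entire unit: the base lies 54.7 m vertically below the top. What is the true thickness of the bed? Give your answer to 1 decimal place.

Let the plane be z = a·E + b·N + c.
Well 2−Well 1: 66a − 84b = −3.7;  Well 3−Well 1: 125a − 193b = −0.1.
Solving gives a = −0.31533, b = −0.20371.
|∇z| = √(a²+b²) = 0.37540, so dip δ = arctan(0.37540) = 20.58°.
True thickness = vertical thickness × cos δ = 54.7 × cos 20.58° = 51.2 m.

51.2 m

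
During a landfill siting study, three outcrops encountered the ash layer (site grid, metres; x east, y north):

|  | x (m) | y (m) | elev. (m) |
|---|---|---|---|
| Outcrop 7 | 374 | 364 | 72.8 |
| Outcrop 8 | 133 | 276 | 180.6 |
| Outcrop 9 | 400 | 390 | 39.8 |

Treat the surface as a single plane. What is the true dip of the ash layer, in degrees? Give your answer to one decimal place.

52.3°

Two edge vectors: Outcrop 7→Outcrop 8 = (-241, -88, 107.8), Outcrop 7→Outcrop 9 = (26, 26, -33).
Normal n = (Outcrop 7→Outcrop 8) × (Outcrop 7→Outcrop 9) = (101.2, -5150.2, -3978).
So ∂z/∂x = −n_x/n_z = 0.02544 and ∂z/∂y = −n_y/n_z = −1.29467.
Gradient magnitude |∇z| = √(a² + b²) = √(0.00065 + 1.67617) = 1.29492.
True dip = arctan(1.29492) = 52.3°, dipping toward N (azimuth ≈ 359°).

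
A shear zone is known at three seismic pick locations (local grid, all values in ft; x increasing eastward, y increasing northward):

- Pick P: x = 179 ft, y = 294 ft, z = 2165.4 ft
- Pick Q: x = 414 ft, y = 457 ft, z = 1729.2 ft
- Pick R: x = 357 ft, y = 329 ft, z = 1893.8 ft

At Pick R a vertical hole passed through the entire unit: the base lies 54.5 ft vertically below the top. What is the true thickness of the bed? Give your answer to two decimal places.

29.61 ft

Let the plane be z = a·x + b·y + c.
Pick Q−Pick P: 235a + 163b = −436.2;  Pick R−Pick P: 178a + 35b = −271.6.
Solving gives a = −1.39515, b = −0.66466.
|∇z| = √(a²+b²) = 1.54539, so dip δ = arctan(1.54539) = 57.09°.
True thickness = vertical thickness × cos δ = 54.5 × cos 57.09° = 29.61 ft.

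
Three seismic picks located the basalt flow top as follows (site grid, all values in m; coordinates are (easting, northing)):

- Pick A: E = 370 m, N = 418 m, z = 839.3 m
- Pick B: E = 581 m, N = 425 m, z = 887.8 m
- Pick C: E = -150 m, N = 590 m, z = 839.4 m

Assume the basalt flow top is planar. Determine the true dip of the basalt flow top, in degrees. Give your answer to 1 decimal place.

Let the plane be z = a·E + b·N + c.
Pick B−Pick A: 211a + 7b = 48.5;  Pick C−Pick A: −520a + 172b = 0.1.
Solving gives a = 0.20889, b = 0.63210.
Gradient magnitude |∇z| = √(a² + b²) = √(0.04363 + 0.39955) = 0.66572.
True dip = arctan(0.66572) = 33.7°, dipping toward SSW (azimuth ≈ 198°).

33.7°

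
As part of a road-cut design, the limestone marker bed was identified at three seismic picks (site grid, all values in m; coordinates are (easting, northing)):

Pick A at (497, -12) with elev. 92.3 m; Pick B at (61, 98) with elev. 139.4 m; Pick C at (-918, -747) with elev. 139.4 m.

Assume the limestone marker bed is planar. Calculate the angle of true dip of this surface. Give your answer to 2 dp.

Let the plane be z = a·E + b·N + c.
Pick B−Pick A: −436a + 110b = 47.1;  Pick C−Pick A: −1415a − 735b = 47.1.
Solving gives a = −0.08359, b = 0.09685.
Gradient magnitude |∇z| = √(a² + b²) = √(0.00699 + 0.00938) = 0.12794.
True dip = arctan(0.12794) = 7.29°, dipping toward SE (azimuth ≈ 139°).

7.29°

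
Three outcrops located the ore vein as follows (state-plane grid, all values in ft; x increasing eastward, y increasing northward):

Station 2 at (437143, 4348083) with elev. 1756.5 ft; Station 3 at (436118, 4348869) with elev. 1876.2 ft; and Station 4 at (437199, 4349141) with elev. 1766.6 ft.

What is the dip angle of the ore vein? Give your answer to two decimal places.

Two edge vectors: Station 2→Station 3 = (-1025, 786, 119.7), Station 2→Station 4 = (56, 1058, 10.1).
Normal n = (Station 2→Station 3) × (Station 2→Station 4) = (-118704, 17055.7, -1128466).
So ∂z/∂x = −n_x/n_z = −0.10519 and ∂z/∂y = −n_y/n_z = 0.01511.
Gradient magnitude |∇z| = √(a² + b²) = √(0.01107 + 0.00023) = 0.10627.
True dip = arctan(0.10627) = 6.07°, dipping toward E (azimuth ≈ 098°).

6.07°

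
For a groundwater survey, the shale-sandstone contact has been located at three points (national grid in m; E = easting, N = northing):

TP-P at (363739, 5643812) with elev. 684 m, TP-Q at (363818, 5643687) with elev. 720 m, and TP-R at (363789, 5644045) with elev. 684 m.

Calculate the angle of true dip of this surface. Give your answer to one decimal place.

Two edge vectors: TP-P→TP-Q = (79, -125, 36), TP-P→TP-R = (50, 233, 0).
Normal n = (TP-P→TP-Q) × (TP-P→TP-R) = (-8388, 1800, 24657).
So ∂z/∂E = −n_x/n_z = 0.34019 and ∂z/∂N = −n_y/n_z = −0.07300.
Gradient magnitude |∇z| = √(a² + b²) = √(0.11573 + 0.00533) = 0.34793.
True dip = arctan(0.34793) = 19.2°, dipping toward WNW (azimuth ≈ 282°).

19.2°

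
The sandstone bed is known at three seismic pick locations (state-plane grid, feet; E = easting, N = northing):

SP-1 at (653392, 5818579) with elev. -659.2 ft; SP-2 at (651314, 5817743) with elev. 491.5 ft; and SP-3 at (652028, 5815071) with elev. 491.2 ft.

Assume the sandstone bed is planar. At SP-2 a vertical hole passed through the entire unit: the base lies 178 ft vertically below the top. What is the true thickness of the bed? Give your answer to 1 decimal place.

Two edge vectors: SP-1→SP-2 = (-2078, -836, 1150.7), SP-1→SP-3 = (-1364, -3508, 1150.4).
Normal n = (SP-1→SP-2) × (SP-1→SP-3) = (3074921.2, 820976.4, 6149320).
So ∂z/∂E = −n_x/n_z = −0.50004 and ∂z/∂N = −n_y/n_z = −0.13351.
|∇z| = √(a²+b²) = 0.51756, so dip δ = arctan(0.51756) = 27.36°.
True thickness = vertical thickness × cos δ = 178 × cos 27.36° = 158.1 ft.

158.1 ft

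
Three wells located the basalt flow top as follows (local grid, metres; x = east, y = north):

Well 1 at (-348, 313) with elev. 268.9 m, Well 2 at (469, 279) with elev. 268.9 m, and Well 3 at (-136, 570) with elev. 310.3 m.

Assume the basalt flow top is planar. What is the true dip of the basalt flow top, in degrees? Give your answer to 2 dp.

8.86°

Let the plane be z = a·x + b·y + c.
Well 2−Well 1: 817a − 34b = 0;  Well 3−Well 1: 212a + 257b = 41.4.
Solving gives a = 0.00648, b = 0.15574.
Gradient magnitude |∇z| = √(a² + b²) = √(0.00004 + 0.02426) = 0.15588.
True dip = arctan(0.15588) = 8.86°, dipping toward S (azimuth ≈ 182°).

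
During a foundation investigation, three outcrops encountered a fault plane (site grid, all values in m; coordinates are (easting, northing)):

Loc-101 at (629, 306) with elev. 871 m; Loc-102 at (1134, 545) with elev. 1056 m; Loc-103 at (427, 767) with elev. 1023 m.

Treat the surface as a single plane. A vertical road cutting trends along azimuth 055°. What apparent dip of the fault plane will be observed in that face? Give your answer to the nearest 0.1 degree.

20.6°

Let the plane be z = a·E + b·N + c.
Loc-102−Loc-101: 505a + 239b = 185;  Loc-103−Loc-101: −202a + 461b = 152.
Solving gives a = 0.17417, b = 0.40604.
Unit vector along 055° is (sin 55°, cos 55°) = (0.8192, 0.5736).
Slope in that direction = a·(0.8192) + b·(0.5736) = 0.37557.
Apparent dip = arctan|0.37557| = 20.6° (true dip is 23.8°, so apparent ≤ true as expected).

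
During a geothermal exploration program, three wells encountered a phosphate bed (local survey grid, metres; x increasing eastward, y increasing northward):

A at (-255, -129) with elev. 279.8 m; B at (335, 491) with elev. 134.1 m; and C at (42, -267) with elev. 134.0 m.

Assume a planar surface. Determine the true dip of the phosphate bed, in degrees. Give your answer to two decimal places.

24.04°

Let the plane be z = a·x + b·y + c.
B−A: 590a + 620b = −145.7;  C−A: 297a − 138b = −145.8.
Solving gives a = −0.41611, b = 0.16098.
Gradient magnitude |∇z| = √(a² + b²) = √(0.17315 + 0.02591) = 0.44616.
True dip = arctan(0.44616) = 24.04°, dipping toward ESE (azimuth ≈ 111°).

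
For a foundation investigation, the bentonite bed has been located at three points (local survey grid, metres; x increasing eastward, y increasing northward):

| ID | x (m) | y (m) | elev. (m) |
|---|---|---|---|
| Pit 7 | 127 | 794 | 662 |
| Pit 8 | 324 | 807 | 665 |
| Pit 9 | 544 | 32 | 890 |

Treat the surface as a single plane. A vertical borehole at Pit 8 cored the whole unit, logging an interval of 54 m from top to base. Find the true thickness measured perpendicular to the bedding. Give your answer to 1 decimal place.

Two edge vectors: Pit 7→Pit 8 = (197, 13, 3), Pit 7→Pit 9 = (417, -762, 228).
Normal n = (Pit 7→Pit 8) × (Pit 7→Pit 9) = (5250, -43665, -155535).
So ∂z/∂x = −n_x/n_z = 0.03375 and ∂z/∂y = −n_y/n_z = −0.28074.
|∇z| = √(a²+b²) = 0.28276, so dip δ = arctan(0.28276) = 15.79°.
True thickness = vertical thickness × cos δ = 54 × cos 15.79° = 52.0 m.

52.0 m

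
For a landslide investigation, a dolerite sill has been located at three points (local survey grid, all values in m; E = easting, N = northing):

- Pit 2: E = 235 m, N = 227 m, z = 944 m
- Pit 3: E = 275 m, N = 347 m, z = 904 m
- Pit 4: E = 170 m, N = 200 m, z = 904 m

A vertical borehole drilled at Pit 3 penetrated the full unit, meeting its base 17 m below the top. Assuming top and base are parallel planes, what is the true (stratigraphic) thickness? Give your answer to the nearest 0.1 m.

11.6 m

Let the plane be z = a·E + b·N + c.
Pit 3−Pit 2: 40a + 120b = −40;  Pit 4−Pit 2: −65a − 27b = −40.
Solving gives a = 0.87500, b = −0.62500.
|∇z| = √(a²+b²) = 1.07529, so dip δ = arctan(1.07529) = 47.08°.
True thickness = vertical thickness × cos δ = 17 × cos 47.08° = 11.6 m.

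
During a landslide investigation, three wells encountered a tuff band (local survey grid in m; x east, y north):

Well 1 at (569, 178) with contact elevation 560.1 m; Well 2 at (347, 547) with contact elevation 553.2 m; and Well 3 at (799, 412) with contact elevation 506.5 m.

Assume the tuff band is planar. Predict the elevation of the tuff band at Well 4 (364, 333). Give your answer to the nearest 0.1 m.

572.0 m

Let the plane be z = a·x + b·y + c.
Well 2−Well 1: −222a + 369b = −6.9;  Well 3−Well 1: 230a + 234b = −53.6.
Solving gives a = −0.13276, b = −0.09857.
Then c = 560.1 − a·569 − b·178 = 653.19.
At (364, 333): z = −48.3 − 32.8 + 653.19 = 572.0 m.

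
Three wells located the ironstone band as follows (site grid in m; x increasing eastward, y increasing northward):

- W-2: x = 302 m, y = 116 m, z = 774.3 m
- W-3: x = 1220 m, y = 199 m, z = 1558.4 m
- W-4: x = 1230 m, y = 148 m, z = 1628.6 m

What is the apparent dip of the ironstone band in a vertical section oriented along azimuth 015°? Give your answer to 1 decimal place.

Two edge vectors: W-2→W-3 = (918, 83, 784.1), W-2→W-4 = (928, 32, 854.3).
Normal n = (W-2→W-3) × (W-2→W-4) = (45815.7, -56602.6, -47648).
So ∂z/∂x = −n_x/n_z = 0.96155 and ∂z/∂y = −n_y/n_z = −1.18793.
Unit vector along 015° is (sin 15°, cos 15°) = (0.2588, 0.9659).
Slope in that direction = a·(0.2588) + b·(0.9659) = −0.89859.
Apparent dip = arctan|0.89859| = 41.9° (true dip is 56.8°, so apparent ≤ true as expected).

41.9°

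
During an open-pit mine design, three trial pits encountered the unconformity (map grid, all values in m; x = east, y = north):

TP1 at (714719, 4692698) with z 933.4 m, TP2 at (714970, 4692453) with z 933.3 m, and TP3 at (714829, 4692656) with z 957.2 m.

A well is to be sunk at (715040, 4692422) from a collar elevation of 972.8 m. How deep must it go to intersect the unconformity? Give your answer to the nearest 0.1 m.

25.9 m

Two edge vectors: TP1→TP2 = (251, -245, -0.1), TP1→TP3 = (110, -42, 23.8).
Normal n = (TP1→TP2) × (TP1→TP3) = (-5835.2, -5984.8, 16408).
So ∂z/∂x = −n_x/n_z = 0.355631399 and ∂z/∂y = −n_y/n_z = 0.364748903.
Intercept c from TP1: 933.4 − 254176.52 − 1711656.45 = −1964899.57.
At (715040, 4692422): z_contact = 254290.68 + 1711555.78 − 1964899.57 = 946.89 m.
Depth below ground = 972.8 − 946.89 = 25.9 m.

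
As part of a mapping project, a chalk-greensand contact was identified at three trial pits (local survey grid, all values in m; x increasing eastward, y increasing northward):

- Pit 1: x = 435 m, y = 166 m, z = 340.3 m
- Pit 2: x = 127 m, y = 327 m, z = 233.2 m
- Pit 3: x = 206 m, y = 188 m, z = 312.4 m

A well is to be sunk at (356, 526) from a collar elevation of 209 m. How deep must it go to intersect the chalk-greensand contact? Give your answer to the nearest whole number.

65 m

Let the plane be z = a·x + b·y + c.
Pit 2−Pit 1: −308a + 161b = −107.1;  Pit 3−Pit 1: −229a + 22b = −27.9.
Solving gives a = 0.07097, b = −0.52945.
Then c = 340.3 − a·435 − b·166 = 397.32.
At (356, 526): z_contact = 25.3 − 278.5 + 397.32 = 144.1 m.
Depth below ground = 209 − 144.1 = 65 m.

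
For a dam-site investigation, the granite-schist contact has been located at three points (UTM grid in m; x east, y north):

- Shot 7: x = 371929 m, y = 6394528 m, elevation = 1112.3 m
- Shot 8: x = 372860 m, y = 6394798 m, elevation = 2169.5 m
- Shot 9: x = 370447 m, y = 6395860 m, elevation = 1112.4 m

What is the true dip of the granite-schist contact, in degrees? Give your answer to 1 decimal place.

52.1°

Let the plane be z = a·x + b·y + c.
Shot 8−Shot 7: 931a + 270b = 1057.2;  Shot 9−Shot 7: −1482a + 1332b = 0.1.
Solving gives a = 0.85851, b = 0.95527.
Gradient magnitude |∇z| = √(a² + b²) = √(0.73705 + 0.91254) = 1.28436.
True dip = arctan(1.28436) = 52.1°, dipping toward SW (azimuth ≈ 222°).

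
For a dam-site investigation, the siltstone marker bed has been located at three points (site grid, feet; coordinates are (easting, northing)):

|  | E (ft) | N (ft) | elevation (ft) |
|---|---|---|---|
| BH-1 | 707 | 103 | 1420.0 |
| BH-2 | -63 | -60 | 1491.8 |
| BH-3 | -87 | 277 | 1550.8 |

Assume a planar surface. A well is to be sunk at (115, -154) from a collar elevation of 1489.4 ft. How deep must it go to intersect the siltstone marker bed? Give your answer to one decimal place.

36.0 ft

Let the plane be z = a·E + b·N + c.
BH-2−BH-1: −770a − 163b = 71.8;  BH-3−BH-1: −794a + 174b = 130.8.
Solving gives a = −0.12837, b = 0.16593.
Then c = 1420 − a·707 − b·103 = 1493.67.
At (115, -154): z_contact = −14.76 − 25.55 + 1493.67 = 1453.35 ft.
Depth below ground = 1489.4 − 1453.35 = 36.0 ft.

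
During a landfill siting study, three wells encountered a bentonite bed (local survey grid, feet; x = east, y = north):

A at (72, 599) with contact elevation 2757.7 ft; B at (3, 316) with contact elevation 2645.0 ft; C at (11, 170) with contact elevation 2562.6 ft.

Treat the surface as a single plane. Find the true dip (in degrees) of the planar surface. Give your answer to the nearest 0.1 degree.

Let the plane be z = a·x + b·y + c.
B−A: −69a − 283b = −112.7;  C−A: −61a − 429b = −195.1.
Solving gives a = −0.55641, b = 0.53390.
Gradient magnitude |∇z| = √(a² + b²) = √(0.30959 + 0.28504) = 0.77113.
True dip = arctan(0.77113) = 37.6°, dipping toward SE (azimuth ≈ 134°).

37.6°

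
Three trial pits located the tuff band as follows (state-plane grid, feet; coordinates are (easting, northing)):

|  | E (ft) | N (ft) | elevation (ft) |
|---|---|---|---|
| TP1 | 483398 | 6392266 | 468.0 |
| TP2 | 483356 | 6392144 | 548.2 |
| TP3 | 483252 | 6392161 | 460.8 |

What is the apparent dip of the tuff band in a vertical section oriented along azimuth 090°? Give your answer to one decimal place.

34.8°

Two edge vectors: TP1→TP2 = (-42, -122, 80.2), TP1→TP3 = (-146, -105, -7.2).
Normal n = (TP1→TP2) × (TP1→TP3) = (9299.4, -12011.6, -13402).
So ∂z/∂E = −n_x/n_z = 0.69388 and ∂z/∂N = −n_y/n_z = −0.89625.
Unit vector along 090° is (sin 90°, cos 90°) = (1.0000, 0.0000).
Slope in that direction = a·(1.0000) + b·(0.0000) = 0.69388.
Apparent dip = arctan|0.69388| = 34.8° (true dip is 48.6°, so apparent ≤ true as expected).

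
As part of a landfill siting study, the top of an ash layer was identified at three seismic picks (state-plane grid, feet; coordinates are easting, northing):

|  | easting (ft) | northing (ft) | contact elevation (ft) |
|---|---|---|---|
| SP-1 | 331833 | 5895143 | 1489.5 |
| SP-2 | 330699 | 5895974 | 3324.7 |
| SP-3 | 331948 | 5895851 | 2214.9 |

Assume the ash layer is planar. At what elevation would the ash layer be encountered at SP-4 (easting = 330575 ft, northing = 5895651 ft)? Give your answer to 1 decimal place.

3049.2 ft

Let the plane be z = a·easting + b·northing + c.
SP-2−SP-1: −1134a + 831b = 1835.2;  SP-3−SP-1: 115a + 708b = 725.4.
Solving gives a = −0.775251019, b = 1.150499812.
Then c = 1489.5 − a·331833 − b·5895143 = −6523617.54.
At (330575, 5895651): z = −256278.6 + 6782945.4 − 6523617.54 = 3049.2 ft.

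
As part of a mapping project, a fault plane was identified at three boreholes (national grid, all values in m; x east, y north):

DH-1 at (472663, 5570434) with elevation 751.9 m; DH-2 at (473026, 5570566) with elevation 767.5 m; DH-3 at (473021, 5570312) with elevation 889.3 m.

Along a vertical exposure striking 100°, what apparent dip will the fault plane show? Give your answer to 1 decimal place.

16.7°

Two edge vectors: DH-1→DH-2 = (363, 132, 15.6), DH-1→DH-3 = (358, -122, 137.4).
Normal n = (DH-1→DH-2) × (DH-1→DH-3) = (20040, -44291.4, -91542).
So ∂z/∂x = −n_x/n_z = 0.21892 and ∂z/∂y = −n_y/n_z = −0.48384.
Unit vector along 100° is (sin 100°, cos 100°) = (0.9848, -0.1736).
Slope in that direction = a·(0.9848) + b·(-0.1736) = 0.29961.
Apparent dip = arctan|0.29961| = 16.7° (true dip is 28.0°, so apparent ≤ true as expected).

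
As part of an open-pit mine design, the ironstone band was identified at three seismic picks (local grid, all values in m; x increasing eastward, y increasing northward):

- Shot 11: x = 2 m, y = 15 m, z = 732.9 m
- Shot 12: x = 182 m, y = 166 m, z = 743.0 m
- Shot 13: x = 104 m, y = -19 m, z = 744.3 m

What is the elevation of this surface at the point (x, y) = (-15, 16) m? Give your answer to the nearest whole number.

Two edge vectors: Shot 11→Shot 12 = (180, 151, 10.1), Shot 11→Shot 13 = (102, -34, 11.4).
Normal n = (Shot 11→Shot 12) × (Shot 11→Shot 13) = (2064.8, -1021.8, -21522).
So ∂z/∂x = −n_x/n_z = 0.09594 and ∂z/∂y = −n_y/n_z = −0.04748.
Intercept c from Shot 11: 732.9 − 0.19 + 0.71 = 733.42.
At (-15, 16): z = −1.4 − 0.8 + 733.42 = 731.2 m.

731 m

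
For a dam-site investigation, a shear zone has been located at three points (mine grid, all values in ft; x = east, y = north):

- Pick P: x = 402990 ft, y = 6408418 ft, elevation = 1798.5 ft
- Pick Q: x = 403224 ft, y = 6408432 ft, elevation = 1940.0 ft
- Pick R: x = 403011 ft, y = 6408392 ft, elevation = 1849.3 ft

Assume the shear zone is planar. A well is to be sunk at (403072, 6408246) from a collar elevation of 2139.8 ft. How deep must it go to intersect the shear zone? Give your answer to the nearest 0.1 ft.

44.4 ft

Let the plane be z = a·x + b·y + c.
Pick Q−Pick P: 234a + 14b = 141.5;  Pick R−Pick P: 21a − 26b = 50.8.
Solving gives a = 0.688334901, b = −1.397883349.
Then c = 1798.5 − a·402990 − b·6408418 = 8682627.23.
At (403072, 6408246): z_contact = 277448.53 − 8957980.38 + 8682627.23 = 2095.38 ft.
Depth below ground = 2139.8 − 2095.38 = 44.4 ft.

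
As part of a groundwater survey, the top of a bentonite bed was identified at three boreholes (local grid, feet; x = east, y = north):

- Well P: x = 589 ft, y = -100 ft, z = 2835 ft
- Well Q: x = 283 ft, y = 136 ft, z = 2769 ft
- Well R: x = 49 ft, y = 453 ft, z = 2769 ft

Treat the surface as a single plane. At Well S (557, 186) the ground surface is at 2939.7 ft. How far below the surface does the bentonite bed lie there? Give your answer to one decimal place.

15.0 ft

Let the plane be z = a·x + b·y + c.
Well Q−Well P: −306a + 236b = −66;  Well R−Well P: −540a + 553b = −66.
Solving gives a = 0.50079, b = 0.36967.
Then c = 2835 − a·589 − b·-100 = 2577.00.
At (557, 186): z_contact = 278.94 + 68.76 + 2577.00 = 2924.70 ft.
Depth below ground = 2939.7 − 2924.70 = 15.0 ft.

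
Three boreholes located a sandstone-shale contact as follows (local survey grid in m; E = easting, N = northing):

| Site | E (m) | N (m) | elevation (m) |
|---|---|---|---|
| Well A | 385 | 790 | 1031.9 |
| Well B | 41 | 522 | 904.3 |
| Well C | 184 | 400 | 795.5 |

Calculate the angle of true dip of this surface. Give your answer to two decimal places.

35.52°

Let the plane be z = a·E + b·N + c.
Well B−Well A: −344a − 268b = −127.6;  Well C−Well A: −201a − 390b = −236.4.
Solving gives a = −0.16927, b = 0.69339.
Gradient magnitude |∇z| = √(a² + b²) = √(0.02865 + 0.48080) = 0.71376.
True dip = arctan(0.71376) = 35.52°, dipping toward SSE (azimuth ≈ 166°).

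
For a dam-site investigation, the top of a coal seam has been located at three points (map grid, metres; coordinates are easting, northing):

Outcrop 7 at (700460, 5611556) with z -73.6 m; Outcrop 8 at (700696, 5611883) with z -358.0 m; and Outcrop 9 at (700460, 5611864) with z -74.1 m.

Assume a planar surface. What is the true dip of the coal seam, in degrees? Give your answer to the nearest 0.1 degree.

Two edge vectors: Outcrop 7→Outcrop 8 = (236, 327, -284.4), Outcrop 7→Outcrop 9 = (0, 308, -0.5).
Normal n = (Outcrop 7→Outcrop 8) × (Outcrop 7→Outcrop 9) = (87431.7, 118, 72688).
So ∂z/∂easting = −n_x/n_z = −1.20284 and ∂z/∂northing = −n_y/n_z = −0.00162.
Gradient magnitude |∇z| = √(a² + b²) = √(1.44681 + 0.00000) = 1.20284.
True dip = arctan(1.20284) = 50.3°, dipping toward E (azimuth ≈ 090°).

50.3°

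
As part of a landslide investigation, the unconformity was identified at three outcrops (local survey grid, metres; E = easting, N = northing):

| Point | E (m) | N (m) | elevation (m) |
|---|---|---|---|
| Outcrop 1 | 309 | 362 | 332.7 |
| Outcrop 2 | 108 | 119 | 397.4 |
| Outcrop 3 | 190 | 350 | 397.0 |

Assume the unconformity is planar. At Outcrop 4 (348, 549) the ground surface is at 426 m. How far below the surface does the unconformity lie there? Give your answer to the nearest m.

78 m

Two edge vectors: Outcrop 1→Outcrop 2 = (-201, -243, 64.7), Outcrop 1→Outcrop 3 = (-119, -12, 64.3).
Normal n = (Outcrop 1→Outcrop 2) × (Outcrop 1→Outcrop 3) = (-14848.5, 5225, -26505).
So ∂z/∂E = −n_x/n_z = −0.56022 and ∂z/∂N = −n_y/n_z = 0.19713.
Intercept c from Outcrop 1: 332.7 + 173.11 − 71.36 = 434.44.
At (348, 549): z_contact = −195.0 + 108.2 + 434.44 = 347.7 m.
Depth below ground = 426 − 347.7 = 78 m.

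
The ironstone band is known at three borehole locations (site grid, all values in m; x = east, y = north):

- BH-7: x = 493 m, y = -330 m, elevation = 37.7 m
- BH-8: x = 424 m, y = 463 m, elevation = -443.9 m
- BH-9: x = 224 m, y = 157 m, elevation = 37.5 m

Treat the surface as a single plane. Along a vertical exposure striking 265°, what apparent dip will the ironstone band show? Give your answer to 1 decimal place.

Two edge vectors: BH-7→BH-8 = (-69, 793, -481.6), BH-7→BH-9 = (-269, 487, -0.2).
Normal n = (BH-7→BH-8) × (BH-7→BH-9) = (234380.6, 129536.6, 179714).
So ∂z/∂x = −n_x/n_z = −1.30419 and ∂z/∂y = −n_y/n_z = −0.72079.
Unit vector along 265° is (sin 265°, cos 265°) = (-0.9962, -0.0872).
Slope in that direction = a·(-0.9962) + b·(-0.0872) = 1.36205.
Apparent dip = arctan|1.36205| = 53.7° (true dip is 56.1°, so apparent ≤ true as expected).

53.7°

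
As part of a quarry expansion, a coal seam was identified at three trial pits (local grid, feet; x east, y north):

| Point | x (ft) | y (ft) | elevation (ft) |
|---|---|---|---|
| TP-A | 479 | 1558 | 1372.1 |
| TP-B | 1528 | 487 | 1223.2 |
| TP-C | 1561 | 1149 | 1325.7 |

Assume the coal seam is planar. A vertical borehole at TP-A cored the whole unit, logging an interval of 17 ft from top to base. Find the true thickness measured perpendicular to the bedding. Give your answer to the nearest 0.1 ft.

Two edge vectors: TP-A→TP-B = (1049, -1071, -148.9), TP-A→TP-C = (1082, -409, -46.4).
Normal n = (TP-A→TP-B) × (TP-A→TP-C) = (-11205.7, -112436.2, 729781).
So ∂z/∂x = −n_x/n_z = 0.01535 and ∂z/∂y = −n_y/n_z = 0.15407.
|∇z| = √(a²+b²) = 0.15483, so dip δ = arctan(0.15483) = 8.80°.
True thickness = vertical thickness × cos δ = 17 × cos 8.80° = 16.8 ft.

16.8 ft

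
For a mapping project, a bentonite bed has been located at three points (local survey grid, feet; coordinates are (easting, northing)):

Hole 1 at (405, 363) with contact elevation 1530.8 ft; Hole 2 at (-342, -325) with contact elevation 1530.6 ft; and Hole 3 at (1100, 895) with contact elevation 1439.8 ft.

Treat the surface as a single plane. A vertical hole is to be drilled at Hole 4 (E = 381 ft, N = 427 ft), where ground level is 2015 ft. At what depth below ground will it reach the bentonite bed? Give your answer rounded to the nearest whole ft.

Let the plane be z = a·E + b·N + c.
Hole 2−Hole 1: −747a − 688b = −0.2;  Hole 3−Hole 1: 695a + 532b = −91.
Solving gives a = −0.77659, b = 0.84348.
Then c = 1530.8 − a·405 − b·363 = 1539.14.
At (381, 427): z_contact = −295.9 + 360.2 + 1539.14 = 1603.4 ft.
Depth below ground = 2015 − 1603.4 = 412 ft.

412 ft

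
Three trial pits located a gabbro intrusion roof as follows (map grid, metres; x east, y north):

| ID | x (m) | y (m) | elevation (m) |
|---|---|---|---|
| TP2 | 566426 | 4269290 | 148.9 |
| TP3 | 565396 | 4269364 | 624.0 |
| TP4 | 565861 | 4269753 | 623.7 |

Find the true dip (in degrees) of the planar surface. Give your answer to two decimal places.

33.49°

Let the plane be z = a·x + b·y + c.
TP3−TP2: −1030a + 74b = 475.1;  TP4−TP2: −565a + 463b = 474.8.
Solving gives a = −0.42483, b = 0.50706.
Gradient magnitude |∇z| = √(a² + b²) = √(0.18048 + 0.25711) = 0.66151.
True dip = arctan(0.66151) = 33.49°, dipping toward SE (azimuth ≈ 140°).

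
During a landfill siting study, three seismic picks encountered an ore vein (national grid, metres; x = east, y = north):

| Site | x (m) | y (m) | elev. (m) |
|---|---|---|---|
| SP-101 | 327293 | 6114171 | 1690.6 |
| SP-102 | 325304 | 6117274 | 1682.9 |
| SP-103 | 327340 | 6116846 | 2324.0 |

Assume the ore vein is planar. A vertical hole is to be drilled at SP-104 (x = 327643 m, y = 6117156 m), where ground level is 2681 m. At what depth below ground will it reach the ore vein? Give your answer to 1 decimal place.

175.5 m

Two edge vectors: SP-101→SP-102 = (-1989, 3103, -7.7), SP-101→SP-103 = (47, 2675, 633.4).
Normal n = (SP-101→SP-102) × (SP-101→SP-103) = (1986037.7, 1259470.7, -5466416).
So ∂z/∂x = −n_x/n_z = 0.363316239 and ∂z/∂y = −n_y/n_z = 0.230401546.
Intercept c from SP-101: 1690.6 − 118910.86 − 1408714.45 = −1525934.72.
At (327643, 6117156): z_contact = 119038.02 + 1409402.20 − 1525934.72 = 2505.51 m.
Depth below ground = 2681 − 2505.51 = 175.5 m.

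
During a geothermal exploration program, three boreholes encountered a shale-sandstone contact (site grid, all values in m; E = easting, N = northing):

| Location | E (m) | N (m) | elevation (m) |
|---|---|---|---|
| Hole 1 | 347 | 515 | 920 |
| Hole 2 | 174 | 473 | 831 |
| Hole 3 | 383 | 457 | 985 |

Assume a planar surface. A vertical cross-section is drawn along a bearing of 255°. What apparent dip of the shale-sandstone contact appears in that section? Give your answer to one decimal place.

25.6°

Two edge vectors: Hole 1→Hole 2 = (-173, -42, -89), Hole 1→Hole 3 = (36, -58, 65).
Normal n = (Hole 1→Hole 2) × (Hole 1→Hole 3) = (-7892, 8041, 11546).
So ∂z/∂E = −n_x/n_z = 0.68353 and ∂z/∂N = −n_y/n_z = −0.69643.
Unit vector along 255° is (sin 255°, cos 255°) = (-0.9659, -0.2588).
Slope in that direction = a·(-0.9659) + b·(-0.2588) = −0.47999.
Apparent dip = arctan|0.47999| = 25.6° (true dip is 44.3°, so apparent ≤ true as expected).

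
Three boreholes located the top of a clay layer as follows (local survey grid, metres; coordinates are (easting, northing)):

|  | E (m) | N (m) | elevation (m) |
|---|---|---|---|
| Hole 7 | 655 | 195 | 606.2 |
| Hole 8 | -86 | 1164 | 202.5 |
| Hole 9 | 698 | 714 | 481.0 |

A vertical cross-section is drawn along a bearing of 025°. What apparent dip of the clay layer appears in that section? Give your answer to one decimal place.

Let the plane be z = a·E + b·N + c.
Hole 8−Hole 7: −741a + 969b = −403.7;  Hole 9−Hole 7: 43a + 519b = −125.2.
Solving gives a = 0.20693, b = −0.25838.
Unit vector along 025° is (sin 25°, cos 25°) = (0.4226, 0.9063).
Slope in that direction = a·(0.4226) + b·(0.9063) = −0.14672.
Apparent dip = arctan|0.14672| = 8.3° (true dip is 18.3°, so apparent ≤ true as expected).

8.3°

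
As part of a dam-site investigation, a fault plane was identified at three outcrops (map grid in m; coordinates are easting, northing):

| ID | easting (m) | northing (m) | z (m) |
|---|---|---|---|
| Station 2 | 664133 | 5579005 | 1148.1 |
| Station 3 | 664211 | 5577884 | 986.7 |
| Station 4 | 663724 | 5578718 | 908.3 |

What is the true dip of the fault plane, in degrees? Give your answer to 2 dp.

Let the plane be z = a·easting + b·northing + c.
Station 3−Station 2: 78a − 1121b = −161.4;  Station 4−Station 2: −409a − 287b = −239.8.
Solving gives a = 0.46269, b = 0.17617.
Gradient magnitude |∇z| = √(a² + b²) = √(0.21408 + 0.03104) = 0.49509.
True dip = arctan(0.49509) = 26.34°, dipping toward WSW (azimuth ≈ 249°).

26.34°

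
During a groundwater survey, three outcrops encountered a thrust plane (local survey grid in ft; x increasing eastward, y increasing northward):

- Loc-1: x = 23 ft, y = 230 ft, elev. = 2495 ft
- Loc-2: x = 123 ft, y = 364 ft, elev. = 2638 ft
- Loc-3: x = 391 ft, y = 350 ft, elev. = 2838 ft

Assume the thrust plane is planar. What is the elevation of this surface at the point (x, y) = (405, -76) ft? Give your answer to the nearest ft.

2640 ft

Two edge vectors: Loc-1→Loc-2 = (100, 134, 143), Loc-1→Loc-3 = (368, 120, 343).
Normal n = (Loc-1→Loc-2) × (Loc-1→Loc-3) = (28802, 18324, -37312).
So ∂z/∂x = −n_x/n_z = 0.77192 and ∂z/∂y = −n_y/n_z = 0.49110.
Intercept c from Loc-1: 2495 − 17.75 − 112.95 = 2364.29.
At (405, -76): z = 312.6 − 37.3 + 2364.29 = 2639.6 ft.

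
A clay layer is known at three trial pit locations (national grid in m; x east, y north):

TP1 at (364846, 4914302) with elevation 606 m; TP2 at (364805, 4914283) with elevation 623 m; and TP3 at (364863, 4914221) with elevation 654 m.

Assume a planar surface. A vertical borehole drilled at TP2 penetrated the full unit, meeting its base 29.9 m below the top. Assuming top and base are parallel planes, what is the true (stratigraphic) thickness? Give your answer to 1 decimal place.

25.3 m

Let the plane be z = a·x + b·y + c.
TP2−TP1: −41a − 19b = 17;  TP3−TP1: 17a − 81b = 48.
Solving gives a = −0.12761, b = −0.61937.
|∇z| = √(a²+b²) = 0.63238, so dip δ = arctan(0.63238) = 32.31°.
True thickness = vertical thickness × cos δ = 29.9 × cos 32.31° = 25.3 m.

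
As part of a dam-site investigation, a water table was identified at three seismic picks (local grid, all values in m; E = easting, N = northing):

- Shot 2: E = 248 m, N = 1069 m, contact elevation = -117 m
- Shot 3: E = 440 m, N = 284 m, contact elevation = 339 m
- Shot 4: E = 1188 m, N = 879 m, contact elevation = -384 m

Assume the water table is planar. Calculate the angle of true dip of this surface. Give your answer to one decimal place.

38.8°

Two edge vectors: Shot 2→Shot 3 = (192, -785, 456), Shot 2→Shot 4 = (940, -190, -267).
Normal n = (Shot 2→Shot 3) × (Shot 2→Shot 4) = (296235, 479904, 701420).
So ∂z/∂E = −n_x/n_z = −0.42234 and ∂z/∂N = −n_y/n_z = −0.68419.
Gradient magnitude |∇z| = √(a² + b²) = √(0.17837 + 0.46811) = 0.80404.
True dip = arctan(0.80404) = 38.8°, dipping toward NNE (azimuth ≈ 032°).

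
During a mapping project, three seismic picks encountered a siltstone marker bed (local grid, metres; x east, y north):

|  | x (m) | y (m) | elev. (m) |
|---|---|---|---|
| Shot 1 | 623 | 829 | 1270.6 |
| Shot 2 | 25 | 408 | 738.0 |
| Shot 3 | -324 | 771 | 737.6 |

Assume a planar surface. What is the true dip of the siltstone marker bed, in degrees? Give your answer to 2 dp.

36.38°

Let the plane be z = a·x + b·y + c.
Shot 2−Shot 1: −598a − 421b = −532.6;  Shot 3−Shot 1: −947a − 58b = −533.
Solving gives a = 0.53160, b = 0.50999.
Gradient magnitude |∇z| = √(a² + b²) = √(0.28259 + 0.26009) = 0.73667.
True dip = arctan(0.73667) = 36.38°, dipping toward SW (azimuth ≈ 226°).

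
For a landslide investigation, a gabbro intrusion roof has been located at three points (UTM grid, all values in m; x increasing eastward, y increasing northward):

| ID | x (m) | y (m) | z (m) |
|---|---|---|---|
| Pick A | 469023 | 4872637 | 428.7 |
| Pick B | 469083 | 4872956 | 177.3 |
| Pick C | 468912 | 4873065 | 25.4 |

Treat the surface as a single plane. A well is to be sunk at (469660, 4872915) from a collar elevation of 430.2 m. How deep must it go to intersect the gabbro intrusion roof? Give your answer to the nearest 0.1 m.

19.1 m

Two edge vectors: Pick A→Pick B = (60, 319, -251.4), Pick A→Pick C = (-111, 428, -403.3).
Normal n = (Pick A→Pick B) × (Pick A→Pick C) = (-21053.5, 52103.4, 61089).
So ∂z/∂x = −n_x/n_z = 0.344636514 and ∂z/∂y = −n_y/n_z = −0.852909689.
Intercept c from Pick A: 428.7 − 161642.45 + 4155919.31 = 3994705.56.
At (469660, 4872915): z_contact = 161861.99 − 4156156.42 + 3994705.56 = 411.12 m.
Depth below ground = 430.2 − 411.12 = 19.1 m.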